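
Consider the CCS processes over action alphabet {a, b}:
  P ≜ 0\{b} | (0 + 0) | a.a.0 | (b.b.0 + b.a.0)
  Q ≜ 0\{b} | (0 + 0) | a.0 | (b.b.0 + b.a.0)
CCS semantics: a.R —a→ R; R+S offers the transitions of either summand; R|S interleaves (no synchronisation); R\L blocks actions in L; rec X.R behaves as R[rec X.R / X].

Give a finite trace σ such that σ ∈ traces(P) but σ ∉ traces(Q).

aa

LTS(P): 12 reachable states
  m0 = 0\{b} | (0 + 0) | a.a.0 | (b.b.0 + b.a.0) | =a=> m1, =b=> m2, =b=> m3
  m1 = 0\{b} | (0 + 0) | a.0 | (b.b.0 + b.a.0) | =a=> m4, =b=> m5, =b=> m6
  m2 = 0\{b} | (0 + 0) | a.a.0 | a.0 | =a=> m5, =a=> m7
  m3 = 0\{b} | (0 + 0) | a.a.0 | b.0 | =a=> m6, =b=> m7
  m4 = 0\{b} | (0 + 0) | 0 | (b.b.0 + b.a.0) | =b=> m8, =b=> m9
  m5 = 0\{b} | (0 + 0) | a.0 | a.0 | =a=> m10, =a=> m8
  m6 = 0\{b} | (0 + 0) | a.0 | b.0 | =a=> m9, =b=> m10
  m7 = 0\{b} | (0 + 0) | a.a.0 | 0 | =a=> m10
  m8 = 0\{b} | (0 + 0) | 0 | a.0 | =a=> m11
  m9 = 0\{b} | (0 + 0) | 0 | b.0 | =b=> m11
  m10 = 0\{b} | (0 + 0) | a.0 | 0 | =a=> m11
  m11 = 0\{b} | (0 + 0) | 0 | 0 | ∅
LTS(Q): 8 reachable states
  n0 = 0\{b} | (0 + 0) | a.0 | (b.b.0 + b.a.0) | =a=> n1, =b=> n2, =b=> n3
  n1 = 0\{b} | (0 + 0) | 0 | (b.b.0 + b.a.0) | =b=> n4, =b=> n5
  n2 = 0\{b} | (0 + 0) | a.0 | a.0 | =a=> n4, =a=> n6
  n3 = 0\{b} | (0 + 0) | a.0 | b.0 | =a=> n5, =b=> n6
  n4 = 0\{b} | (0 + 0) | 0 | a.0 | =a=> n7
  n5 = 0\{b} | (0 + 0) | 0 | b.0 | =b=> n7
  n6 = 0\{b} | (0 + 0) | a.0 | 0 | =a=> n7
  n7 = 0\{b} | (0 + 0) | 0 | 0 | ∅
Trace ⟨aa⟩ through P, begin at {m0}:
  [1] a ⇒ {m1}
  [2] a ⇒ {m4}
  — P admits the full trace.
Trace ⟨aa⟩ through Q, begin at {n0}:
  [1] a ⇒ {n1}
  [2] a ⇒ ∅ (Q stuck)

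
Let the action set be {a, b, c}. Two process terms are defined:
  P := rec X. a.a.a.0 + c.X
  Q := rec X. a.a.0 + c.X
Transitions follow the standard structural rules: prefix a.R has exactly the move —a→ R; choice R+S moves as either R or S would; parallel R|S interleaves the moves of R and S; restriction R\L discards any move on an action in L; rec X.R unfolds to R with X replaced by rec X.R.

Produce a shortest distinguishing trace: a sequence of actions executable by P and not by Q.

Reachable graph of P (4 states):
  p0 = rec X. a.a.a.0 + c.X | --a--▸ p1, --c--▸ p0
  p1 = a.a.0 | --a--▸ p2
  p2 = a.0 | --a--▸ p3
  p3 = 0 | ∅
Reachable graph of Q (3 states):
  q0 = rec X. a.a.0 + c.X | --a--▸ q1, --c--▸ q0
  q1 = a.0 | --a--▸ q2
  q2 = 0 | ∅
Run σ = ⟨aaa⟩ on P: start {p0}
  after a @ step 1: {p1}
  after a @ step 2: {p2}
  after a @ step 3: {p3}
  — P admits the full trace.
Run σ = ⟨aaa⟩ on Q: start {q0}
  after a @ step 1: {q1}
  after a @ step 2: {q2}
  after a @ step 3: no successor for Q

aaa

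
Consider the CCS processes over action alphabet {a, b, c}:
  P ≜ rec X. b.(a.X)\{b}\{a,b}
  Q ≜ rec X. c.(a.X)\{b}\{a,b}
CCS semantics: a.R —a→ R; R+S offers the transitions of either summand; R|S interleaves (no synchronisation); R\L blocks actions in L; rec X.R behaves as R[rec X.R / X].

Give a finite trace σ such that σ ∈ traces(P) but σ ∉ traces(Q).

b

Reachable graph of P (2 states):
  p0 = rec X. b.(a.X)\{b}\{a,b} ⊢ ··b··> p1
  p1 = (a.(rec X. b.(a.X)\{b}\{a,b}))\{b}\{a,b} ⊢ deadlocked
Reachable graph of Q (2 states):
  q0 = rec X. c.(a.X)\{b}\{a,b} ⊢ ··c··> q1
  q1 = (a.(rec X. c.(a.X)\{b}\{a,b}))\{b}\{a,b} ⊢ deadlocked
Trace ⟨b⟩ through P, begin at {p0}:
  [1] b ⇒ {p1}
  ✓ P
Trace ⟨b⟩ through Q, begin at {q0}:
  [1] b ⇒ ∅ (Q stuck)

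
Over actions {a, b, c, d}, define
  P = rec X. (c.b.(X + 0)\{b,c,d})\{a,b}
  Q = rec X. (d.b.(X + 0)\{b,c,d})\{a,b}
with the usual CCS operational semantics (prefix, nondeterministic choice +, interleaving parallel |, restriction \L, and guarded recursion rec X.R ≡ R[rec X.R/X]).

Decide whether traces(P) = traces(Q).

LTS(P): 2 reachable states
  u0 = rec X. (c.b.(X + 0)\{b,c,d})\{a,b} :: -c-> u1
  u1 = (b.((rec X. (c.b.(X + 0)\{b,c,d})\{a,b}) + 0)\{b,c,d})\{a,b} :: deadlocked
LTS(Q): 2 reachable states
  v0 = rec X. (d.b.(X + 0)\{b,c,d})\{a,b} :: -d-> v1
  v1 = (b.((rec X. (d.b.(X + 0)\{b,c,d})\{a,b}) + 0)\{b,c,d})\{a,b} :: deadlocked
Trace ⟨c⟩ through P, begin at {u0}:
  step 1 (c): {u1}
  — P admits the full trace.
Trace ⟨c⟩ through Q, begin at {v0}:
  step 1 (c): ∅  — Q cannot continue

NO — witness ⟨c⟩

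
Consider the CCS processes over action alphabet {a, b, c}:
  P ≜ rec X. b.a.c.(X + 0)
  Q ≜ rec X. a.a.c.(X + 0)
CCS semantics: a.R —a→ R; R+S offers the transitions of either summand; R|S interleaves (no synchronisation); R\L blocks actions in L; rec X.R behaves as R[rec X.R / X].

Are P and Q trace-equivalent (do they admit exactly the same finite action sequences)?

LTS(P): 4 reachable states
  m0 = rec X. b.a.c.(X + 0) | =b=> m1
  m1 = a.c.((rec X. b.a.c.(X + 0)) + 0) | =a=> m2
  m2 = c.((rec X. b.a.c.(X + 0)) + 0) | =c=> m3
  m3 = (rec X. b.a.c.(X + 0)) + 0 | =b=> m1
LTS(Q): 4 reachable states
  n0 = rec X. a.a.c.(X + 0) | =a=> n1
  n1 = a.c.((rec X. a.a.c.(X + 0)) + 0) | =a=> n2
  n2 = c.((rec X. a.a.c.(X + 0)) + 0) | =c=> n3
  n3 = (rec X. a.a.c.(X + 0)) + 0 | =a=> n1
Executing b from P (initial set {m0}):
  [1] b ⇒ {m1}
  ✓ P
Executing b from Q (initial set {n0}):
  [1] b ⇒ ∅ (Q stuck)

trace-distinct — witness ⟨b⟩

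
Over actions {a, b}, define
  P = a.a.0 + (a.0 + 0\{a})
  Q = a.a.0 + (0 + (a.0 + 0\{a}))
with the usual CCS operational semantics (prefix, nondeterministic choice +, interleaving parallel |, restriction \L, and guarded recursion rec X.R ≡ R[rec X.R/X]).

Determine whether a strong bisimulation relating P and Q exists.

P ~ Q

P's transition system — 3 states:
  u0 = a.a.0 + (a.0 + 0\{a}) has moves ··a··> u1, ··a··> u2
  u1 = 0 has moves deadlocked
  u2 = a.0 has moves ··a··> u1
Q's transition system — 3 states:
  v0 = a.a.0 + (0 + (a.0 + 0\{a})) has moves ··a··> v1, ··a··> v2
  v1 = 0 has moves deadlocked
  v2 = a.0 has moves ··a··> v1
Coarsest stable partition (strong bisimilarity classes):
  B0 = {u0, v0}
  B1 = {u1, v1}
  B2 = {u2, v2}
u0 ∈ B0, v0 ∈ B0 → same block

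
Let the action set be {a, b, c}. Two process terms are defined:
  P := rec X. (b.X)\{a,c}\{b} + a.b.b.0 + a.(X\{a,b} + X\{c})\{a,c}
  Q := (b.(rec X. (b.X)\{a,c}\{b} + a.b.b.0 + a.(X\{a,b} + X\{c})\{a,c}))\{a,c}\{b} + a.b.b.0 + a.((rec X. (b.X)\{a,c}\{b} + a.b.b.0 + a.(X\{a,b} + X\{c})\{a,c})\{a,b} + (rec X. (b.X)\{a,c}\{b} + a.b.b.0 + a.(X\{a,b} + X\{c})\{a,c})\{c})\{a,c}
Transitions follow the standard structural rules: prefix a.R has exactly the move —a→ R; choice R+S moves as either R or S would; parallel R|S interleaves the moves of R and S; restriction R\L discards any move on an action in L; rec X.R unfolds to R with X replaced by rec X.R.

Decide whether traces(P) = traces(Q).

trace-equivalent

Reachable graph of P (5 states):
  p0 = rec X. (b.X)\{a,c}\{b} + a.b.b.0 + a.(X\{a,b} + X\{c})\{a,c} → -a-> p1, -a-> p2
  p1 = ((rec X. (b.X)\{a,c}\{b} + a.b.b.0 + a.(X\{a,b} + X\{c})\{a,c})\{a,b} + (rec X. (b.X)\{a,c}\{b} + a.b.b.0 + a.(X\{a,b} + X\{c})\{a,c})\{c})\{a,c} → deadlocked
  p2 = b.b.0 → -b-> p3
  p3 = b.0 → -b-> p4
  p4 = 0 → deadlocked
Reachable graph of Q (5 states):
  q0 = (b.(rec X. (b.X)\{a,c}\{b} + a.b.b.0 + a.(X\{a,b} + X\{c})\{a,c}))\{a,c}\{b} + a.b.b.0 + a.((rec X. (b.X)\{a,c}\{b} + a.b.b.0 + a.(X\{a,b} + X\{c})\{a,c})\{a,b} + (rec X. (b.X)\{a,c}\{b} + a.b.b.0 + a.(X\{a,b} + X\{c})\{a,c})\{c})\{a,c} → -a-> q1, -a-> q2
  q1 = ((rec X. (b.X)\{a,c}\{b} + a.b.b.0 + a.(X\{a,b} + X\{c})\{a,c})\{a,b} + (rec X. (b.X)\{a,c}\{b} + a.b.b.0 + a.(X\{a,b} + X\{c})\{a,c})\{c})\{a,c} → deadlocked
  q2 = b.b.0 → -b-> q3
  q3 = b.0 → -b-> q4
  q4 = 0 → deadlocked
Partition-refinement fixed point:
  B0 = {p0, q0}
  B1 = {p2, q2}
  B2 = {p3, q3}
  B3 = {p1, p4, q1, q4}
p0 ∈ B0, q0 ∈ B0 → same block
Bisimilar ⇒ trace-equivalent.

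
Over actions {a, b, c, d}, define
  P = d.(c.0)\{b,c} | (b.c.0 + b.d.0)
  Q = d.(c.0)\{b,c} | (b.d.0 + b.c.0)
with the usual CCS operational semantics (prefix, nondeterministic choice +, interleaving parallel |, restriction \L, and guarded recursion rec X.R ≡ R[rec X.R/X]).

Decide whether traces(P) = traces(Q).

P's transition system — 8 states:
  u0 = d.(c.0)\{b,c} | (b.c.0 + b.d.0) has moves --b--▸ u1, --b--▸ u2, --d--▸ u3
  u1 = d.(c.0)\{b,c} | c.0 has moves --c--▸ u4, --d--▸ u5
  u2 = d.(c.0)\{b,c} | d.0 has moves --d--▸ u4, --d--▸ u6
  u3 = (c.0)\{b,c} | (b.c.0 + b.d.0) has moves --b--▸ u5, --b--▸ u6
  u4 = d.(c.0)\{b,c} | 0 has moves --d--▸ u7
  u5 = (c.0)\{b,c} | c.0 has moves --c--▸ u7
  u6 = (c.0)\{b,c} | d.0 has moves --d--▸ u7
  u7 = (c.0)\{b,c} | 0 has moves stopped
Q's transition system — 8 states:
  v0 = d.(c.0)\{b,c} | (b.d.0 + b.c.0) has moves --b--▸ v1, --b--▸ v2, --d--▸ v3
  v1 = d.(c.0)\{b,c} | c.0 has moves --c--▸ v4, --d--▸ v5
  v2 = d.(c.0)\{b,c} | d.0 has moves --d--▸ v4, --d--▸ v6
  v3 = (c.0)\{b,c} | (b.d.0 + b.c.0) has moves --b--▸ v5, --b--▸ v6
  v4 = d.(c.0)\{b,c} | 0 has moves --d--▸ v7
  v5 = (c.0)\{b,c} | c.0 has moves --c--▸ v7
  v6 = (c.0)\{b,c} | d.0 has moves --d--▸ v7
  v7 = (c.0)\{b,c} | 0 has moves stopped
Partition-refinement fixed point:
  B0 = {u0, v0}
  B1 = {u1, v1}
  B2 = {u5, v5}
  B3 = {u7, v7}
  B4 = {u4, u6, v4, v6}
  B5 = {u2, v2}
  B6 = {u3, v3}
u0 ∈ B0, v0 ∈ B0 → same block
Bisimilar ⇒ trace-equivalent.

trace-equivalent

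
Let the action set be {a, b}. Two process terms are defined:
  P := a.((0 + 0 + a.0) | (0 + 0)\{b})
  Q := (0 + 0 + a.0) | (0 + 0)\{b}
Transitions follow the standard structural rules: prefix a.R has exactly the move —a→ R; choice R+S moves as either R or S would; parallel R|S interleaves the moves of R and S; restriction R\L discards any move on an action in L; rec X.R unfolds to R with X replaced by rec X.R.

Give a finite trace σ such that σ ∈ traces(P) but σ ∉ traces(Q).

LTS(P): 3 reachable states
  u0 = a.((0 + 0 + a.0) | (0 + 0)\{b}) :: -a-> u1
  u1 = (0 + 0 + a.0) | (0 + 0)\{b} :: -a-> u2
  u2 = 0 | (0 + 0)\{b} :: deadlocked
LTS(Q): 2 reachable states
  v0 = (0 + 0 + a.0) | (0 + 0)\{b} :: -a-> v1
  v1 = 0 | (0 + 0)\{b} :: deadlocked
Run σ = ⟨aa⟩ on P: start {u0}
  step 1 (a): {u1}
  step 2 (a): {u2}
  P completes σ.
Run σ = ⟨aa⟩ on Q: start {v0}
  step 1 (a): {v1}
  step 2 (a): no successor for Q

aa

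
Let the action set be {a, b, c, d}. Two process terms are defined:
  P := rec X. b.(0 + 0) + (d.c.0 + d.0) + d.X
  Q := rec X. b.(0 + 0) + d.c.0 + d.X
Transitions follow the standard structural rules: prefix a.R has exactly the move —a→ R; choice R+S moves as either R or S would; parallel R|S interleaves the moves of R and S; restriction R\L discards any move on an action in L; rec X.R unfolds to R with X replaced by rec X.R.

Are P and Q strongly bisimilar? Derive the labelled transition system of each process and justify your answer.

not bisimilar

LTS(P): 4 reachable states
  s0 = rec X. b.(0 + 0) + (d.c.0 + d.0) + d.X :: ··b··> s1, ··d··> s0, ··d··> s2, ··d··> s3
  s1 = 0 + 0 :: ∅
  s2 = 0 :: ∅
  s3 = c.0 :: ··c··> s2
LTS(Q): 4 reachable states
  t0 = rec X. b.(0 + 0) + d.c.0 + d.X :: ··b··> t1, ··d··> t0, ··d··> t2
  t1 = 0 + 0 :: ∅
  t2 = c.0 :: ··c··> t3
  t3 = 0 :: ∅
Partition-refinement fixed point:
  B0 = {s0}
  B1 = {s3, t2}
  B2 = {s1, s2, t1, t3}
  B3 = {t0}
s0 ∈ B0, t0 ∈ B3 → different blocks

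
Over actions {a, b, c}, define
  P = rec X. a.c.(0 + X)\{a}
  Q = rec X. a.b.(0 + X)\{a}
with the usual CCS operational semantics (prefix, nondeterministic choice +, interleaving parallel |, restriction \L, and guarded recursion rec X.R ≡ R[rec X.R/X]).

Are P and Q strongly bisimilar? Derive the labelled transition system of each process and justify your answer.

NO

Reachable graph of P (3 states):
  m0 = rec X. a.c.(0 + X)\{a} :: -a-> m1
  m1 = c.(0 + (rec X. a.c.(0 + X)\{a}))\{a} :: -c-> m2
  m2 = (0 + (rec X. a.c.(0 + X)\{a}))\{a} :: stopped
Reachable graph of Q (3 states):
  n0 = rec X. a.b.(0 + X)\{a} :: -a-> n1
  n1 = b.(0 + (rec X. a.b.(0 + X)\{a}))\{a} :: -b-> n2
  n2 = (0 + (rec X. a.b.(0 + X)\{a}))\{a} :: stopped
Bisimilarity quotient blocks:
  B0 = {m0}
  B1 = {m1}
  B2 = {m2, n2}
  B3 = {n0}
  B4 = {n1}
m0 ∈ B0, n0 ∈ B3 → different blocks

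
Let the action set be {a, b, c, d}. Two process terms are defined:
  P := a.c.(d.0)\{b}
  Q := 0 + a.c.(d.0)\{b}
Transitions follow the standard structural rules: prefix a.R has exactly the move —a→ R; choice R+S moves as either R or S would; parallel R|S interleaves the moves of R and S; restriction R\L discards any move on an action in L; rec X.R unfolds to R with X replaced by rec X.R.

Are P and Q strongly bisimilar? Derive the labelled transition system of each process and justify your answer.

P's transition system — 4 states:
  m0 = a.c.(d.0)\{b} → =a=> m1
  m1 = c.(d.0)\{b} → =c=> m2
  m2 = (d.0)\{b} → =d=> m3
  m3 = 0\{b} → ∅
Q's transition system — 4 states:
  n0 = 0 + a.c.(d.0)\{b} → =a=> n1
  n1 = c.(d.0)\{b} → =c=> n2
  n2 = (d.0)\{b} → =d=> n3
  n3 = 0\{b} → ∅
Coarsest stable partition (strong bisimilarity classes):
  B0 = {m0, n0}
  B1 = {m1, n1}
  B2 = {m2, n2}
  B3 = {m3, n3}
m0 ∈ B0, n0 ∈ B0 → same block

P ~ Q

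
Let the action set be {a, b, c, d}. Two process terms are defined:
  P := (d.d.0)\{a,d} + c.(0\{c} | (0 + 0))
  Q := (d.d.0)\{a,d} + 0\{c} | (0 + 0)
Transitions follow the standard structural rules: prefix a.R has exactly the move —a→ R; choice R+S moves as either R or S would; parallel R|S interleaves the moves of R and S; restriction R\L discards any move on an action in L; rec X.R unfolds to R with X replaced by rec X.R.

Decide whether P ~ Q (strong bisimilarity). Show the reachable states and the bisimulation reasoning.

NO

LTS(P): 2 reachable states
  u0 = (d.d.0)\{a,d} + c.(0\{c} | (0 + 0)) ⊢ —c→ u1
  u1 = 0\{c} | (0 + 0) ⊢ deadlocked
LTS(Q): 1 reachable states
  v0 = (d.d.0)\{a,d} + 0\{c} | (0 + 0) ⊢ deadlocked
Partition-refinement fixed point:
  B0 = {u0}
  B1 = {u1, v0}
u0 ∈ B0, v0 ∈ B1 → different blocks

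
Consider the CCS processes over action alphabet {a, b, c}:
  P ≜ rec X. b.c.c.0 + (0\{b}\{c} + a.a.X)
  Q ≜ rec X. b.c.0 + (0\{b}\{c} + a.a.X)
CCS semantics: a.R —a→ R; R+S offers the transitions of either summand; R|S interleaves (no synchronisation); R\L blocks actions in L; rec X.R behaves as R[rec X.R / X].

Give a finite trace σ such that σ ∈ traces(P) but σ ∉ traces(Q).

bcc

LTS(P): 5 reachable states
  m0 = rec X. b.c.c.0 + (0\{b}\{c} + a.a.X) → --a--▸ m1, --b--▸ m2
  m1 = a.(rec X. b.c.c.0 + (0\{b}\{c} + a.a.X)) → --a--▸ m0
  m2 = c.c.0 → --c--▸ m3
  m3 = c.0 → --c--▸ m4
  m4 = 0 → deadlocked
LTS(Q): 4 reachable states
  n0 = rec X. b.c.0 + (0\{b}\{c} + a.a.X) → --a--▸ n1, --b--▸ n2
  n1 = a.(rec X. b.c.0 + (0\{b}\{c} + a.a.X)) → --a--▸ n0
  n2 = c.0 → --c--▸ n3
  n3 = 0 → deadlocked
Executing bcc from P (initial set {m0}):
  step 1 (b): {m2}
  step 2 (c): {m3}
  step 3 (c): {m4}
  P completes σ.
Executing bcc from Q (initial set {n0}):
  step 1 (b): {n2}
  step 2 (c): {n3}
  step 3 (c): no successor for Q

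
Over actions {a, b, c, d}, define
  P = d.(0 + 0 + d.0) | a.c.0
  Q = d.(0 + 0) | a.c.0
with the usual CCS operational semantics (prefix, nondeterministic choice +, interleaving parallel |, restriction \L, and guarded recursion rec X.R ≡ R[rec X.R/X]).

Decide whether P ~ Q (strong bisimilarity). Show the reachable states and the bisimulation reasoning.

LTS(P): 9 reachable states
  u0 = d.(0 + 0 + d.0) | a.c.0 ⊢ ··a··> u1, ··d··> u2
  u1 = d.(0 + 0 + d.0) | c.0 ⊢ ··c··> u3, ··d··> u4
  u2 = (0 + 0 + d.0) | a.c.0 ⊢ ··a··> u4, ··d··> u5
  u3 = d.(0 + 0 + d.0) | 0 ⊢ ··d··> u6
  u4 = (0 + 0 + d.0) | c.0 ⊢ ··c··> u6, ··d··> u7
  u5 = 0 | a.c.0 ⊢ ··a··> u7
  u6 = (0 + 0 + d.0) | 0 ⊢ ··d··> u8
  u7 = 0 | c.0 ⊢ ··c··> u8
  u8 = 0 | 0 ⊢ ·
LTS(Q): 6 reachable states
  v0 = d.(0 + 0) | a.c.0 ⊢ ··a··> v1, ··d··> v2
  v1 = d.(0 + 0) | c.0 ⊢ ··c··> v3, ··d··> v4
  v2 = (0 + 0) | a.c.0 ⊢ ··a··> v4
  v3 = d.(0 + 0) | 0 ⊢ ··d··> v5
  v4 = (0 + 0) | c.0 ⊢ ··c··> v5
  v5 = (0 + 0) | 0 ⊢ ·
Bisimilarity quotient blocks:
  B0 = {u0}
  B1 = {u1}
  B2 = {u3}
  B3 = {u6, v3}
  B4 = {u8, v5}
  B5 = {u4, v1}
  B6 = {u7, v4}
  B7 = {u2, v0}
  B8 = {u5, v2}
u0 ∈ B0, v0 ∈ B7 → different blocks

NO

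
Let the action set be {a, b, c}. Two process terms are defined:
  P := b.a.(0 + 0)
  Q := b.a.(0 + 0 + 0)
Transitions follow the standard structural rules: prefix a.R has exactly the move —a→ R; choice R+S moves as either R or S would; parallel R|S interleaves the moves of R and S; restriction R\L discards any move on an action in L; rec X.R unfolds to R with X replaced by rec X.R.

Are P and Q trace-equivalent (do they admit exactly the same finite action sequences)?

trace-equivalent

LTS(P): 3 reachable states
  s0 = b.a.(0 + 0) :: =b=> s1
  s1 = a.(0 + 0) :: =a=> s2
  s2 = 0 + 0 :: ·
LTS(Q): 3 reachable states
  t0 = b.a.(0 + 0 + 0) :: =b=> t1
  t1 = a.(0 + 0 + 0) :: =a=> t2
  t2 = 0 + 0 + 0 :: ·
Partition-refinement fixed point:
  B0 = {s0, t0}
  B1 = {s1, t1}
  B2 = {s2, t2}
s0 ∈ B0, t0 ∈ B0 → same block
Bisimilar ⇒ trace-equivalent.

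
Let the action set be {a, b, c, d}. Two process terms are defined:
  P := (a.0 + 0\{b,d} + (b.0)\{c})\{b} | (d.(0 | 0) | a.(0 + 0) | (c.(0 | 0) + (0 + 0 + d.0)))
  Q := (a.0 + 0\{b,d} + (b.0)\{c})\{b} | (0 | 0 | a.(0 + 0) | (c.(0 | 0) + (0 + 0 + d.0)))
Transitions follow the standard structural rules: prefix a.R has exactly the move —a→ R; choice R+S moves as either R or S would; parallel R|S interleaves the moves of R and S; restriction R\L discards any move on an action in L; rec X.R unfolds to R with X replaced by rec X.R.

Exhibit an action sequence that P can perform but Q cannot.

LTS(P): 24 reachable states
  u0 = (a.0 + 0\{b,d} + (b.0)\{c})\{b} | (d.(0 | 0) | a.(0 + 0) | (c.(0 | 0) + (0 + 0 + d.0))) ⊢ --a--▸ u1, --a--▸ u2, --c--▸ u3, --d--▸ u4, --d--▸ u5
  u1 = (a.0 + 0\{b,d} + (b.0)\{c})\{b} | (d.(0 | 0) | (0 + 0) | (c.(0 | 0) + (0 + 0 + d.0))) ⊢ --a--▸ u6, --c--▸ u7, --d--▸ u8, --d--▸ u9
  u2 = 0\{b} | (d.(0 | 0) | a.(0 + 0) | (c.(0 | 0) + (0 + 0 + d.0))) ⊢ --a--▸ u6, --c--▸ u10, --d--▸ u11, --d--▸ u12
  u3 = (a.0 + 0\{b,d} + (b.0)\{c})\{b} | (d.(0 | 0) | a.(0 + 0) | (0 | 0)) ⊢ --a--▸ u10, --a--▸ u7, --d--▸ u13
  u4 = (a.0 + 0\{b,d} + (b.0)\{c})\{b} | (0 | 0 | a.(0 + 0) | (c.(0 | 0) + (0 + 0 + d.0))) ⊢ --a--▸ u11, --a--▸ u8, --c--▸ u13, --d--▸ u14
  u5 = (a.0 + 0\{b,d} + (b.0)\{c})\{b} | (d.(0 | 0) | a.(0 + 0) | 0) ⊢ --a--▸ u12, --a--▸ u9, --d--▸ u14
  u6 = 0\{b} | (d.(0 | 0) | (0 + 0) | (c.(0 | 0) + (0 + 0 + d.0))) ⊢ --c--▸ u15, --d--▸ u16, --d--▸ u17
  u7 = (a.0 + 0\{b,d} + (b.0)\{c})\{b} | (d.(0 | 0) | (0 + 0) | (0 | 0)) ⊢ --a--▸ u15, --d--▸ u18
  u8 = (a.0 + 0\{b,d} + (b.0)\{c})\{b} | (0 | 0 | (0 + 0) | (c.(0 | 0) + (0 + 0 + d.0))) ⊢ --a--▸ u16, --c--▸ u18, --d--▸ u19
  u9 = (a.0 + 0\{b,d} + (b.0)\{c})\{b} | (d.(0 | 0) | (0 + 0) | 0) ⊢ --a--▸ u17, --d--▸ u19
  u10 = 0\{b} | (d.(0 | 0) | a.(0 + 0) | (0 | 0)) ⊢ --a--▸ u15, --d--▸ u20
  u11 = 0\{b} | (0 | 0 | a.(0 + 0) | (c.(0 | 0) + (0 + 0 + d.0))) ⊢ --a--▸ u16, --c--▸ u20, --d--▸ u21
  u12 = 0\{b} | (d.(0 | 0) | a.(0 + 0) | 0) ⊢ --a--▸ u17, --d--▸ u21
  u13 = (a.0 + 0\{b,d} + (b.0)\{c})\{b} | (0 | 0 | a.(0 + 0) | (0 | 0)) ⊢ --a--▸ u18, --a--▸ u20
  u14 = (a.0 + 0\{b,d} + (b.0)\{c})\{b} | (0 | 0 | a.(0 + 0) | 0) ⊢ --a--▸ u19, --a--▸ u21
  u15 = 0\{b} | (d.(0 | 0) | (0 + 0) | (0 | 0)) ⊢ --d--▸ u22
  u16 = 0\{b} | (0 | 0 | (0 + 0) | (c.(0 | 0) + (0 + 0 + d.0))) ⊢ --c--▸ u22, --d--▸ u23
  u17 = 0\{b} | (d.(0 | 0) | (0 + 0) | 0) ⊢ --d--▸ u23
  u18 = (a.0 + 0\{b,d} + (b.0)\{c})\{b} | (0 | 0 | (0 + 0) | (0 | 0)) ⊢ --a--▸ u22
  u19 = (a.0 + 0\{b,d} + (b.0)\{c})\{b} | (0 | 0 | (0 + 0) | 0) ⊢ --a--▸ u23
  u20 = 0\{b} | (0 | 0 | a.(0 + 0) | (0 | 0)) ⊢ --a--▸ u22
  u21 = 0\{b} | (0 | 0 | a.(0 + 0) | 0) ⊢ --a--▸ u23
  u22 = 0\{b} | (0 | 0 | (0 + 0) | (0 | 0)) ⊢ ·
  u23 = 0\{b} | (0 | 0 | (0 + 0) | 0) ⊢ ·
LTS(Q): 12 reachable states
  v0 = (a.0 + 0\{b,d} + (b.0)\{c})\{b} | (0 | 0 | a.(0 + 0) | (c.(0 | 0) + (0 + 0 + d.0))) ⊢ --a--▸ v1, --a--▸ v2, --c--▸ v3, --d--▸ v4
  v1 = (a.0 + 0\{b,d} + (b.0)\{c})\{b} | (0 | 0 | (0 + 0) | (c.(0 | 0) + (0 + 0 + d.0))) ⊢ --a--▸ v5, --c--▸ v6, --d--▸ v7
  v2 = 0\{b} | (0 | 0 | a.(0 + 0) | (c.(0 | 0) + (0 + 0 + d.0))) ⊢ --a--▸ v5, --c--▸ v8, --d--▸ v9
  v3 = (a.0 + 0\{b,d} + (b.0)\{c})\{b} | (0 | 0 | a.(0 + 0) | (0 | 0)) ⊢ --a--▸ v6, --a--▸ v8
  v4 = (a.0 + 0\{b,d} + (b.0)\{c})\{b} | (0 | 0 | a.(0 + 0) | 0) ⊢ --a--▸ v7, --a--▸ v9
  v5 = 0\{b} | (0 | 0 | (0 + 0) | (c.(0 | 0) + (0 + 0 + d.0))) ⊢ --c--▸ v10, --d--▸ v11
  v6 = (a.0 + 0\{b,d} + (b.0)\{c})\{b} | (0 | 0 | (0 + 0) | (0 | 0)) ⊢ --a--▸ v10
  v7 = (a.0 + 0\{b,d} + (b.0)\{c})\{b} | (0 | 0 | (0 + 0) | 0) ⊢ --a--▸ v11
  v8 = 0\{b} | (0 | 0 | a.(0 + 0) | (0 | 0)) ⊢ --a--▸ v10
  v9 = 0\{b} | (0 | 0 | a.(0 + 0) | 0) ⊢ --a--▸ v11
  v10 = 0\{b} | (0 | 0 | (0 + 0) | (0 | 0)) ⊢ ·
  v11 = 0\{b} | (0 | 0 | (0 + 0) | 0) ⊢ ·
Executing cd from P (initial set {u0}):
  after c @ step 1: {u3}
  after d @ step 2: {u13}
  ✓ P
Executing cd from Q (initial set {v0}):
  after c @ step 1: {v3}
  after d @ step 2: no successor for Q

cd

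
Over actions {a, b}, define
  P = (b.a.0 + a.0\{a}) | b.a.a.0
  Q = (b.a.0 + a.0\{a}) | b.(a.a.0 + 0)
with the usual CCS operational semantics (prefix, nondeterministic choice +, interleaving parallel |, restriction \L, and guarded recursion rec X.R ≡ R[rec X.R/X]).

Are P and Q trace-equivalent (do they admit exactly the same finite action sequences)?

traces(P) = traces(Q)

P's transition system — 16 states:
  s0 = (b.a.0 + a.0\{a}) | b.a.a.0 → -a-> s1, -b-> s2, -b-> s3
  s1 = 0\{a} | b.a.a.0 → -b-> s4
  s2 = (b.a.0 + a.0\{a}) | a.a.0 → -a-> s4, -a-> s5, -b-> s6
  s3 = a.0 | b.a.a.0 → -a-> s7, -b-> s6
  s4 = 0\{a} | a.a.0 → -a-> s8
  s5 = (b.a.0 + a.0\{a}) | a.0 → -a-> s8, -a-> s9, -b-> s10
  s6 = a.0 | a.a.0 → -a-> s10, -a-> s11
  s7 = 0 | b.a.a.0 → -b-> s11
  s8 = 0\{a} | a.0 → -a-> s12
  s9 = (b.a.0 + a.0\{a}) | 0 → -a-> s12, -b-> s13
  s10 = a.0 | a.0 → -a-> s13, -a-> s14
  s11 = 0 | a.a.0 → -a-> s14
  s12 = 0\{a} | 0 → ∅
  s13 = a.0 | 0 → -a-> s15
  s14 = 0 | a.0 → -a-> s15
  s15 = 0 | 0 → ∅
Q's transition system — 16 states:
  t0 = (b.a.0 + a.0\{a}) | b.(a.a.0 + 0) → -a-> t1, -b-> t2, -b-> t3
  t1 = 0\{a} | b.(a.a.0 + 0) → -b-> t4
  t2 = (b.a.0 + a.0\{a}) | (a.a.0 + 0) → -a-> t4, -a-> t5, -b-> t6
  t3 = a.0 | b.(a.a.0 + 0) → -a-> t7, -b-> t6
  t4 = 0\{a} | (a.a.0 + 0) → -a-> t8
  t5 = (b.a.0 + a.0\{a}) | a.0 → -a-> t8, -a-> t9, -b-> t10
  t6 = a.0 | (a.a.0 + 0) → -a-> t10, -a-> t11
  t7 = 0 | b.(a.a.0 + 0) → -b-> t11
  t8 = 0\{a} | a.0 → -a-> t12
  t9 = (b.a.0 + a.0\{a}) | 0 → -a-> t12, -b-> t13
  t10 = a.0 | a.0 → -a-> t13, -a-> t14
  t11 = 0 | (a.a.0 + 0) → -a-> t14
  t12 = 0\{a} | 0 → ∅
  t13 = a.0 | 0 → -a-> t15
  t14 = 0 | a.0 → -a-> t15
  t15 = 0 | 0 → ∅
Bisimilarity quotient blocks:
  B0 = {s0, t0}
  B1 = {s3, t3}
  B2 = {s6, t6}
  B3 = {s10, s11, s4, t10, t11, t4}
  B4 = {s13, s14, s8, t13, t14, t8}
  B5 = {s12, s15, t12, t15}
  B6 = {s1, s7, t1, t7}
  B7 = {s2, t2}
  B8 = {s5, t5}
  B9 = {s9, t9}
s0 ∈ B0, t0 ∈ B0 → same block
Bisimilar ⇒ trace-equivalent.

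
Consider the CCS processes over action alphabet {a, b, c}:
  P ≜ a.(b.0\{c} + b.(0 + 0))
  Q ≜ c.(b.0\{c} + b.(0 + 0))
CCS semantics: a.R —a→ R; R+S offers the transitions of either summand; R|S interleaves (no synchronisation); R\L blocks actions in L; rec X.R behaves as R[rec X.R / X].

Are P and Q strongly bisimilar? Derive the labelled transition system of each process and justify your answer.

LTS(P): 4 reachable states
  m0 = a.(b.0\{c} + b.(0 + 0)) | —a→ m1
  m1 = b.0\{c} + b.(0 + 0) | —b→ m2, —b→ m3
  m2 = 0 + 0 | ·
  m3 = 0\{c} | ·
LTS(Q): 4 reachable states
  n0 = c.(b.0\{c} + b.(0 + 0)) | —c→ n1
  n1 = b.0\{c} + b.(0 + 0) | —b→ n2, —b→ n3
  n2 = 0 + 0 | ·
  n3 = 0\{c} | ·
Partition-refinement fixed point:
  B0 = {m0}
  B1 = {m1, n1}
  B2 = {m2, m3, n2, n3}
  B3 = {n0}
m0 ∈ B0, n0 ∈ B3 → different blocks

P ≁ Q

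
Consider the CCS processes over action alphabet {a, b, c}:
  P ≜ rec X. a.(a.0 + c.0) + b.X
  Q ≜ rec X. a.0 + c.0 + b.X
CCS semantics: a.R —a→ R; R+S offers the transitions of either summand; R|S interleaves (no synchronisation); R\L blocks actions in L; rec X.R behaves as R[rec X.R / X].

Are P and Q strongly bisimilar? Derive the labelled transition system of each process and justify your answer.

LTS(P): 3 reachable states
  m0 = rec X. a.(a.0 + c.0) + b.X → =a=> m1, =b=> m0
  m1 = a.0 + c.0 → =a=> m2, =c=> m2
  m2 = 0 → ·
LTS(Q): 2 reachable states
  n0 = rec X. a.0 + c.0 + b.X → =a=> n1, =b=> n0, =c=> n1
  n1 = 0 → ·
Bisimilarity quotient blocks:
  B0 = {m0}
  B1 = {m1}
  B2 = {m2, n1}
  B3 = {n0}
m0 ∈ B0, n0 ∈ B3 → different blocks

not bisimilar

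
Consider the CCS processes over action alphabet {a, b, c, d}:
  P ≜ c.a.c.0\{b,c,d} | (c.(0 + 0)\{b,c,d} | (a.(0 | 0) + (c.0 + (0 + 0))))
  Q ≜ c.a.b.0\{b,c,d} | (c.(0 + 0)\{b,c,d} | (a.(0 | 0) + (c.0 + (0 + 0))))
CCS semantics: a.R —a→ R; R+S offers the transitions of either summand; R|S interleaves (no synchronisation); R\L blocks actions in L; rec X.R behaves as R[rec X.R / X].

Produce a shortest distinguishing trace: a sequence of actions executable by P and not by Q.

P's transition system — 24 states:
  m0 = c.a.c.0\{b,c,d} | (c.(0 + 0)\{b,c,d} | (a.(0 | 0) + (c.0 + (0 + 0)))) :: ··a··> m1, ··c··> m2, ··c··> m3, ··c··> m4
  m1 = c.a.c.0\{b,c,d} | (c.(0 + 0)\{b,c,d} | (0 | 0)) :: ··c··> m5, ··c··> m6
  m2 = a.c.0\{b,c,d} | (c.(0 + 0)\{b,c,d} | (a.(0 | 0) + (c.0 + (0 + 0)))) :: ··a··> m5, ··a··> m7, ··c··> m8, ··c··> m9
  m3 = c.a.c.0\{b,c,d} | ((0 + 0)\{b,c,d} | (a.(0 | 0) + (c.0 + (0 + 0)))) :: ··a··> m6, ··c··> m10, ··c··> m8
  m4 = c.a.c.0\{b,c,d} | (c.(0 + 0)\{b,c,d} | 0) :: ··c··> m10, ··c··> m9
  m5 = a.c.0\{b,c,d} | (c.(0 + 0)\{b,c,d} | (0 | 0)) :: ··a··> m11, ··c··> m12
  m6 = c.a.c.0\{b,c,d} | ((0 + 0)\{b,c,d} | (0 | 0)) :: ··c··> m12
  m7 = c.0\{b,c,d} | (c.(0 + 0)\{b,c,d} | (a.(0 | 0) + (c.0 + (0 + 0)))) :: ··a··> m11, ··c··> m13, ··c··> m14, ··c··> m15
  m8 = a.c.0\{b,c,d} | ((0 + 0)\{b,c,d} | (a.(0 | 0) + (c.0 + (0 + 0)))) :: ··a··> m12, ··a··> m14, ··c··> m16
  m9 = a.c.0\{b,c,d} | (c.(0 + 0)\{b,c,d} | 0) :: ··a··> m15, ··c··> m16
  m10 = c.a.c.0\{b,c,d} | ((0 + 0)\{b,c,d} | 0) :: ··c··> m16
  m11 = c.0\{b,c,d} | (c.(0 + 0)\{b,c,d} | (0 | 0)) :: ··c··> m17, ··c··> m18
  m12 = a.c.0\{b,c,d} | ((0 + 0)\{b,c,d} | (0 | 0)) :: ··a··> m18
  m13 = 0\{b,c,d} | (c.(0 + 0)\{b,c,d} | (a.(0 | 0) + (c.0 + (0 + 0)))) :: ··a··> m17, ··c··> m19, ··c··> m20
  m14 = c.0\{b,c,d} | ((0 + 0)\{b,c,d} | (a.(0 | 0) + (c.0 + (0 + 0)))) :: ··a··> m18, ··c··> m19, ··c··> m21
  m15 = c.0\{b,c,d} | (c.(0 + 0)\{b,c,d} | 0) :: ··c··> m20, ··c··> m21
  m16 = a.c.0\{b,c,d} | ((0 + 0)\{b,c,d} | 0) :: ··a··> m21
  m17 = 0\{b,c,d} | (c.(0 + 0)\{b,c,d} | (0 | 0)) :: ··c··> m22
  m18 = c.0\{b,c,d} | ((0 + 0)\{b,c,d} | (0 | 0)) :: ··c··> m22
  m19 = 0\{b,c,d} | ((0 + 0)\{b,c,d} | (a.(0 | 0) + (c.0 + (0 + 0)))) :: ··a··> m22, ··c··> m23
  m20 = 0\{b,c,d} | (c.(0 + 0)\{b,c,d} | 0) :: ··c··> m23
  m21 = c.0\{b,c,d} | ((0 + 0)\{b,c,d} | 0) :: ··c··> m23
  m22 = 0\{b,c,d} | ((0 + 0)\{b,c,d} | (0 | 0)) :: deadlocked
  m23 = 0\{b,c,d} | ((0 + 0)\{b,c,d} | 0) :: deadlocked
Q's transition system — 24 states:
  n0 = c.a.b.0\{b,c,d} | (c.(0 + 0)\{b,c,d} | (a.(0 | 0) + (c.0 + (0 + 0)))) :: ··a··> n1, ··c··> n2, ··c··> n3, ··c··> n4
  n1 = c.a.b.0\{b,c,d} | (c.(0 + 0)\{b,c,d} | (0 | 0)) :: ··c··> n5, ··c··> n6
  n2 = a.b.0\{b,c,d} | (c.(0 + 0)\{b,c,d} | (a.(0 | 0) + (c.0 + (0 + 0)))) :: ··a··> n5, ··a··> n7, ··c··> n8, ··c··> n9
  n3 = c.a.b.0\{b,c,d} | ((0 + 0)\{b,c,d} | (a.(0 | 0) + (c.0 + (0 + 0)))) :: ··a··> n6, ··c··> n10, ··c··> n8
  n4 = c.a.b.0\{b,c,d} | (c.(0 + 0)\{b,c,d} | 0) :: ··c··> n10, ··c··> n9
  n5 = a.b.0\{b,c,d} | (c.(0 + 0)\{b,c,d} | (0 | 0)) :: ··a··> n11, ··c··> n12
  n6 = c.a.b.0\{b,c,d} | ((0 + 0)\{b,c,d} | (0 | 0)) :: ··c··> n12
  n7 = b.0\{b,c,d} | (c.(0 + 0)\{b,c,d} | (a.(0 | 0) + (c.0 + (0 + 0)))) :: ··a··> n11, ··b··> n13, ··c··> n14, ··c··> n15
  n8 = a.b.0\{b,c,d} | ((0 + 0)\{b,c,d} | (a.(0 | 0) + (c.0 + (0 + 0)))) :: ··a··> n12, ··a··> n14, ··c··> n16
  n9 = a.b.0\{b,c,d} | (c.(0 + 0)\{b,c,d} | 0) :: ··a··> n15, ··c··> n16
  n10 = c.a.b.0\{b,c,d} | ((0 + 0)\{b,c,d} | 0) :: ··c··> n16
  n11 = b.0\{b,c,d} | (c.(0 + 0)\{b,c,d} | (0 | 0)) :: ··b··> n17, ··c··> n18
  n12 = a.b.0\{b,c,d} | ((0 + 0)\{b,c,d} | (0 | 0)) :: ··a··> n18
  n13 = 0\{b,c,d} | (c.(0 + 0)\{b,c,d} | (a.(0 | 0) + (c.0 + (0 + 0)))) :: ··a··> n17, ··c··> n19, ··c··> n20
  n14 = b.0\{b,c,d} | ((0 + 0)\{b,c,d} | (a.(0 | 0) + (c.0 + (0 + 0)))) :: ··a··> n18, ··b··> n19, ··c··> n21
  n15 = b.0\{b,c,d} | (c.(0 + 0)\{b,c,d} | 0) :: ··b··> n20, ··c··> n21
  n16 = a.b.0\{b,c,d} | ((0 + 0)\{b,c,d} | 0) :: ··a··> n21
  n17 = 0\{b,c,d} | (c.(0 + 0)\{b,c,d} | (0 | 0)) :: ··c··> n22
  n18 = b.0\{b,c,d} | ((0 + 0)\{b,c,d} | (0 | 0)) :: ··b··> n22
  n19 = 0\{b,c,d} | ((0 + 0)\{b,c,d} | (a.(0 | 0) + (c.0 + (0 + 0)))) :: ··a··> n22, ··c··> n23
  n20 = 0\{b,c,d} | (c.(0 + 0)\{b,c,d} | 0) :: ··c··> n23
  n21 = b.0\{b,c,d} | ((0 + 0)\{b,c,d} | 0) :: ··b··> n23
  n22 = 0\{b,c,d} | ((0 + 0)\{b,c,d} | (0 | 0)) :: deadlocked
  n23 = 0\{b,c,d} | ((0 + 0)\{b,c,d} | 0) :: deadlocked
Executing acacc from P (initial set {m0}):
  step 1 (a): {m1}
  step 2 (c): {m5, m6}
  step 3 (a): {m11}
  step 4 (c): {m17, m18}
  step 5 (c): {m22}
  P completes σ.
Executing acacc from Q (initial set {n0}):
  step 1 (a): {n1}
  step 2 (c): {n5, n6}
  step 3 (a): {n11}
  step 4 (c): {n18}
  step 5 (c): ∅ (Q stuck)

acacc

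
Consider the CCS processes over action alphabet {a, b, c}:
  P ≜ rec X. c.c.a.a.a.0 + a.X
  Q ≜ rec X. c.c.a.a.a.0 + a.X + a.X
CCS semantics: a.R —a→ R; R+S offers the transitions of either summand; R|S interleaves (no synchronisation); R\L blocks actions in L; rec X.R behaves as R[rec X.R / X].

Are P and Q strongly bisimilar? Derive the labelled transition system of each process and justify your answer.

YES

Reachable graph of P (6 states):
  s0 = rec X. c.c.a.a.a.0 + a.X :: -a-> s0, -c-> s1
  s1 = c.a.a.a.0 :: -c-> s2
  s2 = a.a.a.0 :: -a-> s3
  s3 = a.a.0 :: -a-> s4
  s4 = a.0 :: -a-> s5
  s5 = 0 :: stopped
Reachable graph of Q (6 states):
  t0 = rec X. c.c.a.a.a.0 + a.X + a.X :: -a-> t0, -c-> t1
  t1 = c.a.a.a.0 :: -c-> t2
  t2 = a.a.a.0 :: -a-> t3
  t3 = a.a.0 :: -a-> t4
  t4 = a.0 :: -a-> t5
  t5 = 0 :: stopped
Coarsest stable partition (strong bisimilarity classes):
  B0 = {s0, t0}
  B1 = {s1, t1}
  B2 = {s2, t2}
  B3 = {s3, t3}
  B4 = {s4, t4}
  B5 = {s5, t5}
s0 ∈ B0, t0 ∈ B0 → same block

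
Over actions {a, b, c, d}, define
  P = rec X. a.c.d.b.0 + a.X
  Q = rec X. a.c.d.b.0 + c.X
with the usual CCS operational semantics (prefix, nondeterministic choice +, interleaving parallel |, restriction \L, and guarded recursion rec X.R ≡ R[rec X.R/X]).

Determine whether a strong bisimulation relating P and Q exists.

not bisimilar

LTS(P): 5 reachable states
  p0 = rec X. a.c.d.b.0 + a.X :: =a=> p0, =a=> p1
  p1 = c.d.b.0 :: =c=> p2
  p2 = d.b.0 :: =d=> p3
  p3 = b.0 :: =b=> p4
  p4 = 0 :: ∅
LTS(Q): 5 reachable states
  q0 = rec X. a.c.d.b.0 + c.X :: =a=> q1, =c=> q0
  q1 = c.d.b.0 :: =c=> q2
  q2 = d.b.0 :: =d=> q3
  q3 = b.0 :: =b=> q4
  q4 = 0 :: ∅
Bisimilarity quotient blocks:
  B0 = {p0}
  B1 = {p1, q1}
  B2 = {p2, q2}
  B3 = {p3, q3}
  B4 = {p4, q4}
  B5 = {q0}
p0 ∈ B0, q0 ∈ B5 → different blocks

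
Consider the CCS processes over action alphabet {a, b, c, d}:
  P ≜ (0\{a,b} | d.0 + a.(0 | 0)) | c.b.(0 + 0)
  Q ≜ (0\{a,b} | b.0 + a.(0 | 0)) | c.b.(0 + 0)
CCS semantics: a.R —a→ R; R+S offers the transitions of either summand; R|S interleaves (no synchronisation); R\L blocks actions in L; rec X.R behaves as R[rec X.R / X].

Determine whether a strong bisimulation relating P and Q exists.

NO

Reachable graph of P (9 states):
  s0 = (0\{a,b} | d.0 + a.(0 | 0)) | c.b.(0 + 0) → ··a··> s1, ··c··> s2, ··d··> s3
  s1 = 0 | 0 | c.b.(0 + 0) → ··c··> s4
  s2 = (0\{a,b} | d.0 + a.(0 | 0)) | b.(0 + 0) → ··a··> s4, ··b··> s5, ··d··> s6
  s3 = 0\{a,b} | 0 | c.b.(0 + 0) → ··c··> s6
  s4 = 0 | 0 | b.(0 + 0) → ··b··> s7
  s5 = (0\{a,b} | d.0 + a.(0 | 0)) | (0 + 0) → ··a··> s7, ··d··> s8
  s6 = 0\{a,b} | 0 | b.(0 + 0) → ··b··> s8
  s7 = 0 | 0 | (0 + 0) → stopped
  s8 = 0\{a,b} | 0 | (0 + 0) → stopped
Reachable graph of Q (9 states):
  t0 = (0\{a,b} | b.0 + a.(0 | 0)) | c.b.(0 + 0) → ··a··> t1, ··b··> t2, ··c··> t3
  t1 = 0 | 0 | c.b.(0 + 0) → ··c··> t4
  t2 = 0\{a,b} | 0 | c.b.(0 + 0) → ··c··> t5
  t3 = (0\{a,b} | b.0 + a.(0 | 0)) | b.(0 + 0) → ··a··> t4, ··b··> t5, ··b··> t6
  t4 = 0 | 0 | b.(0 + 0) → ··b··> t7
  t5 = 0\{a,b} | 0 | b.(0 + 0) → ··b··> t8
  t6 = (0\{a,b} | b.0 + a.(0 | 0)) | (0 + 0) → ··a··> t7, ··b··> t8
  t7 = 0 | 0 | (0 + 0) → stopped
  t8 = 0\{a,b} | 0 | (0 + 0) → stopped
Bisimilarity quotient blocks:
  B0 = {s0}
  B1 = {s2}
  B2 = {s4, s6, t4, t5}
  B3 = {s7, s8, t7, t8}
  B4 = {s5}
  B5 = {s1, s3, t1, t2}
  B6 = {t0}
  B7 = {t3}
  B8 = {t6}
s0 ∈ B0, t0 ∈ B6 → different blocks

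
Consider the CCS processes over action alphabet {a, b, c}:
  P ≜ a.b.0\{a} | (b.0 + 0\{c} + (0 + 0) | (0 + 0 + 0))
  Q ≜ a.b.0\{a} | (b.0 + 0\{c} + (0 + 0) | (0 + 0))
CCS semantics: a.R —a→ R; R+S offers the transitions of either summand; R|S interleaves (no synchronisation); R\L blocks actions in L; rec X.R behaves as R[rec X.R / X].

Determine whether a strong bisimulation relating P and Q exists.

LTS(P): 6 reachable states
  m0 = a.b.0\{a} | (b.0 + 0\{c} + (0 + 0) | (0 + 0 + 0)) → —a→ m1, —b→ m2
  m1 = b.0\{a} | (b.0 + 0\{c} + (0 + 0) | (0 + 0 + 0)) → —b→ m3, —b→ m4
  m2 = a.b.0\{a} | 0 → —a→ m4
  m3 = 0\{a} | (b.0 + 0\{c} + (0 + 0) | (0 + 0 + 0)) → —b→ m5
  m4 = b.0\{a} | 0 → —b→ m5
  m5 = 0\{a} | 0 → stopped
LTS(Q): 6 reachable states
  n0 = a.b.0\{a} | (b.0 + 0\{c} + (0 + 0) | (0 + 0)) → —a→ n1, —b→ n2
  n1 = b.0\{a} | (b.0 + 0\{c} + (0 + 0) | (0 + 0)) → —b→ n3, —b→ n4
  n2 = a.b.0\{a} | 0 → —a→ n4
  n3 = 0\{a} | (b.0 + 0\{c} + (0 + 0) | (0 + 0)) → —b→ n5
  n4 = b.0\{a} | 0 → —b→ n5
  n5 = 0\{a} | 0 → stopped
Partition-refinement fixed point:
  B0 = {m0, n0}
  B1 = {m2, n2}
  B2 = {m3, m4, n3, n4}
  B3 = {m5, n5}
  B4 = {m1, n1}
m0 ∈ B0, n0 ∈ B0 → same block

bisimilar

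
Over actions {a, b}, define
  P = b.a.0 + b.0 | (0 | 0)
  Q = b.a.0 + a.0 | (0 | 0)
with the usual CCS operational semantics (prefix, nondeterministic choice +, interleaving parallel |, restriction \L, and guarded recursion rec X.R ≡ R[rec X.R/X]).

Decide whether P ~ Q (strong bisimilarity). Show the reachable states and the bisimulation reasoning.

Reachable graph of P (4 states):
  m0 = b.a.0 + b.0 | (0 | 0) :: ··b··> m1, ··b··> m2
  m1 = 0 | (0 | 0) :: stopped
  m2 = a.0 :: ··a··> m3
  m3 = 0 :: stopped
Reachable graph of Q (4 states):
  n0 = b.a.0 + a.0 | (0 | 0) :: ··a··> n1, ··b··> n2
  n1 = 0 | (0 | 0) :: stopped
  n2 = a.0 :: ··a··> n3
  n3 = 0 :: stopped
Bisimilarity quotient blocks:
  B0 = {m0}
  B1 = {m1, m3, n1, n3}
  B2 = {m2, n2}
  B3 = {n0}
m0 ∈ B0, n0 ∈ B3 → different blocks

not bisimilar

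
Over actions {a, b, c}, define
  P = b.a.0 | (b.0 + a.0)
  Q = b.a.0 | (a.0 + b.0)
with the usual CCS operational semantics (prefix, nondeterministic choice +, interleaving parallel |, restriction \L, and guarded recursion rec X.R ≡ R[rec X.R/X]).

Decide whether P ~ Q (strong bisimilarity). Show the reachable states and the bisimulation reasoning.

bisimilar

Reachable graph of P (6 states):
  m0 = b.a.0 | (b.0 + a.0) :: -a-> m1, -b-> m1, -b-> m2
  m1 = b.a.0 | 0 :: -b-> m3
  m2 = a.0 | (b.0 + a.0) :: -a-> m3, -a-> m4, -b-> m3
  m3 = a.0 | 0 :: -a-> m5
  m4 = 0 | (b.0 + a.0) :: -a-> m5, -b-> m5
  m5 = 0 | 0 :: ∅
Reachable graph of Q (6 states):
  n0 = b.a.0 | (a.0 + b.0) :: -a-> n1, -b-> n1, -b-> n2
  n1 = b.a.0 | 0 :: -b-> n3
  n2 = a.0 | (a.0 + b.0) :: -a-> n3, -a-> n4, -b-> n3
  n3 = a.0 | 0 :: -a-> n5
  n4 = 0 | (a.0 + b.0) :: -a-> n5, -b-> n5
  n5 = 0 | 0 :: ∅
Coarsest stable partition (strong bisimilarity classes):
  B0 = {m0, n0}
  B1 = {m1, n1}
  B2 = {m3, n3}
  B3 = {m5, n5}
  B4 = {m2, n2}
  B5 = {m4, n4}
m0 ∈ B0, n0 ∈ B0 → same block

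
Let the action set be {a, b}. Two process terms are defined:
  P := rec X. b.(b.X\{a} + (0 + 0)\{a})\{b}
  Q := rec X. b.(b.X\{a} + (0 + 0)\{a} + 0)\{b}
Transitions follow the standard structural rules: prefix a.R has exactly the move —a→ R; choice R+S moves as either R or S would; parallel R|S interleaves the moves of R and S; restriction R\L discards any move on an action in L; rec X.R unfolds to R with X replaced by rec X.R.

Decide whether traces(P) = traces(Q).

YES

Reachable graph of P (2 states):
  u0 = rec X. b.(b.X\{a} + (0 + 0)\{a})\{b} → =b=> u1
  u1 = (b.(rec X. b.(b.X\{a} + (0 + 0)\{a})\{b})\{a} + (0 + 0)\{a})\{b} → stopped
Reachable graph of Q (2 states):
  v0 = rec X. b.(b.X\{a} + (0 + 0)\{a} + 0)\{b} → =b=> v1
  v1 = (b.(rec X. b.(b.X\{a} + (0 + 0)\{a} + 0)\{b})\{a} + (0 + 0)\{a} + 0)\{b} → stopped
Bisimilarity quotient blocks:
  B0 = {u0, v0}
  B1 = {u1, v1}
u0 ∈ B0, v0 ∈ B0 → same block
Bisimilar ⇒ trace-equivalent.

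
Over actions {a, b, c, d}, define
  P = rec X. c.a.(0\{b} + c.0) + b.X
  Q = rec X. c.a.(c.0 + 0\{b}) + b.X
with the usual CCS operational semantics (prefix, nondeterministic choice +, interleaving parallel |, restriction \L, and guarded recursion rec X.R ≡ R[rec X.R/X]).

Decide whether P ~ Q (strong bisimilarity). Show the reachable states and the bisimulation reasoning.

P ~ Q

Reachable graph of P (4 states):
  u0 = rec X. c.a.(0\{b} + c.0) + b.X | -b-> u0, -c-> u1
  u1 = a.(0\{b} + c.0) | -a-> u2
  u2 = 0\{b} + c.0 | -c-> u3
  u3 = 0 | ·
Reachable graph of Q (4 states):
  v0 = rec X. c.a.(c.0 + 0\{b}) + b.X | -b-> v0, -c-> v1
  v1 = a.(c.0 + 0\{b}) | -a-> v2
  v2 = c.0 + 0\{b} | -c-> v3
  v3 = 0 | ·
Bisimilarity quotient blocks:
  B0 = {u0, v0}
  B1 = {u1, v1}
  B2 = {u2, v2}
  B3 = {u3, v3}
u0 ∈ B0, v0 ∈ B0 → same block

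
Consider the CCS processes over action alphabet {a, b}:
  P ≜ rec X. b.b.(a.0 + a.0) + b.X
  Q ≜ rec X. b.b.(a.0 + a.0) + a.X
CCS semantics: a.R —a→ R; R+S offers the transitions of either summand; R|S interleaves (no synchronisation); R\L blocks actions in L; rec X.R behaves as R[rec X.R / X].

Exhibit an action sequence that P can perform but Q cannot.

LTS(P): 4 reachable states
  u0 = rec X. b.b.(a.0 + a.0) + b.X has moves —b→ u0, —b→ u1
  u1 = b.(a.0 + a.0) has moves —b→ u2
  u2 = a.0 + a.0 has moves —a→ u3
  u3 = 0 has moves ·
LTS(Q): 4 reachable states
  v0 = rec X. b.b.(a.0 + a.0) + a.X has moves —a→ v0, —b→ v1
  v1 = b.(a.0 + a.0) has moves —b→ v2
  v2 = a.0 + a.0 has moves —a→ v3
  v3 = 0 has moves ·
Trace ⟨bbb⟩ through P, begin at {u0}:
  step 1 (b): {u0, u1}
  step 2 (b): {u0, u1, u2}
  step 3 (b): {u0, u1, u2}
  — P admits the full trace.
Trace ⟨bbb⟩ through Q, begin at {v0}:
  step 1 (b): {v1}
  step 2 (b): {v2}
  step 3 (b): no successor for Q

bbb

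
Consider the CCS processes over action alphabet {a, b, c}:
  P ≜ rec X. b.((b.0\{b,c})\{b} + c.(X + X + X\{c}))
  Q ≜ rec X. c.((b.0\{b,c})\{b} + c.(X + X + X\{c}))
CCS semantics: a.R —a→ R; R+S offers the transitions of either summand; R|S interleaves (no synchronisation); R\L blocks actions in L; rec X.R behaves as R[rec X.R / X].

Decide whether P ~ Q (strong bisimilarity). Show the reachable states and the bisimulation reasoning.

not bisimilar

P's transition system — 4 states:
  s0 = rec X. b.((b.0\{b,c})\{b} + c.(X + X + X\{c})) has moves —b→ s1
  s1 = (b.0\{b,c})\{b} + c.((rec X. b.((b.0\{b,c})\{b} + c.(X + X + X\{c}))) + (rec X. b.((b.0\{b,c})\{b} + c.(X + X + X\{c}))) + (rec X. b.((b.0\{b,c})\{b} + c.(X + X + X\{c})))\{c}) has moves —c→ s2
  s2 = (rec X. b.((b.0\{b,c})\{b} + c.(X + X + X\{c}))) + (rec X. b.((b.0\{b,c})\{b} + c.(X + X + X\{c}))) + (rec X. b.((b.0\{b,c})\{b} + c.(X + X + X\{c})))\{c} has moves —b→ s1, —b→ s3
  s3 = ((b.0\{b,c})\{b} + c.((rec X. b.((b.0\{b,c})\{b} + c.(X + X + X\{c}))) + (rec X. b.((b.0\{b,c})\{b} + c.(X + X + X\{c}))) + (rec X. b.((b.0\{b,c})\{b} + c.(X + X + X\{c})))\{c}))\{c} has moves deadlocked
Q's transition system — 3 states:
  t0 = rec X. c.((b.0\{b,c})\{b} + c.(X + X + X\{c})) has moves —c→ t1
  t1 = (b.0\{b,c})\{b} + c.((rec X. c.((b.0\{b,c})\{b} + c.(X + X + X\{c}))) + (rec X. c.((b.0\{b,c})\{b} + c.(X + X + X\{c}))) + (rec X. c.((b.0\{b,c})\{b} + c.(X + X + X\{c})))\{c}) has moves —c→ t2
  t2 = (rec X. c.((b.0\{b,c})\{b} + c.(X + X + X\{c}))) + (rec X. c.((b.0\{b,c})\{b} + c.(X + X + X\{c}))) + (rec X. c.((b.0\{b,c})\{b} + c.(X + X + X\{c})))\{c} has moves —c→ t1
Coarsest stable partition (strong bisimilarity classes):
  B0 = {s0}
  B1 = {s1}
  B2 = {s2}
  B3 = {s3}
  B4 = {t0, t1, t2}
s0 ∈ B0, t0 ∈ B4 → different blocks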